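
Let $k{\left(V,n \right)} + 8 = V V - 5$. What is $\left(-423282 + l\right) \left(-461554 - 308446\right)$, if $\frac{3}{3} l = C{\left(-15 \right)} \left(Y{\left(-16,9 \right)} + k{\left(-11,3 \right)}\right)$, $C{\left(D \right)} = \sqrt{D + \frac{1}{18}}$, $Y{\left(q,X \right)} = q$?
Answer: $325927140000 - \frac{35420000 i \sqrt{538}}{3} \approx 3.2593 \cdot 10^{11} - 2.7385 \cdot 10^{8} i$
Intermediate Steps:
$C{\left(D \right)} = \sqrt{\frac{1}{18} + D}$ ($C{\left(D \right)} = \sqrt{D + \frac{1}{18}} = \sqrt{\frac{1}{18} + D}$)
$k{\left(V,n \right)} = -13 + V^{2}$ ($k{\left(V,n \right)} = -8 + \left(V V - 5\right) = -8 + \left(V^{2} - 5\right) = -8 + \left(-5 + V^{2}\right) = -13 + V^{2}$)
$l = \frac{46 i \sqrt{538}}{3}$ ($l = \frac{\sqrt{2 + 36 \left(-15\right)}}{6} \left(-16 - \left(13 - \left(-11\right)^{2}\right)\right) = \frac{\sqrt{2 - 540}}{6} \left(-16 + \left(-13 + 121\right)\right) = \frac{\sqrt{-538}}{6} \left(-16 + 108\right) = \frac{i \sqrt{538}}{6} \cdot 92 = \frac{46 i \sqrt{538}}{3} \approx 355.65 i$)
$\left(-423282 + l\right) \left(-461554 - 308446\right) = \left(-423282 + \frac{46 i \sqrt{538}}{3}\right) \left(-461554 - 308446\right) = \left(-423282 + \frac{46 i \sqrt{538}}{3}\right) \left(-770000\right) = 325927140000 - \frac{35420000 i \sqrt{538}}{3}$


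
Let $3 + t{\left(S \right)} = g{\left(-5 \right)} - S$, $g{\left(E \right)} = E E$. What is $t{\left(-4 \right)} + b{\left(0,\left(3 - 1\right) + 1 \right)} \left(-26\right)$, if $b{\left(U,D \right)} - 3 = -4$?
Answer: $52$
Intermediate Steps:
$g{\left(E \right)} = E^{2}$
$b{\left(U,D \right)} = -1$ ($b{\left(U,D \right)} = 3 - 4 = -1$)
$t{\left(S \right)} = 22 - S$ ($t{\left(S \right)} = -3 - \left(-25 + S\right) = 22 - S$)
$t{\left(-4 \right)} + b{\left(0,\left(3 - 1\right) + 1 \right)} \left(-26\right) = \left(22 - -4\right) - -26 = \left(22 + 4\right) + 26 = 26 + 26 = 52$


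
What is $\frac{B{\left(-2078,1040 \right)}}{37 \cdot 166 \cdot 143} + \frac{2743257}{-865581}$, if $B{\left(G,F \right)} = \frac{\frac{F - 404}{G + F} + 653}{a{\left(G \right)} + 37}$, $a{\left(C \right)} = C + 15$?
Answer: $- \frac{281498889106641373}{88821449009340476} \approx -3.1693$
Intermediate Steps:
$a{\left(C \right)} = 15 + C$
$B{\left(G,F \right)} = \frac{653 + \frac{-404 + F}{F + G}}{52 + G}$ ($B{\left(G,F \right)} = \frac{\frac{F - 404}{G + F} + 653}{\left(15 + G\right) + 37} = \frac{\frac{-404 + F}{F + G} + 653}{52 + G} = \frac{653 + \frac{-404 + F}{F + G}}{52 + G}$)
$\frac{B{\left(-2078,1040 \right)}}{37 \cdot 166 \cdot 143} + \frac{2743257}{-865581} = \frac{\frac{1}{\left(-2078\right)^{2} + 52 \cdot 1040 + 52 \left(-2078\right) + 1040 \left(-2078\right)} \left(-404 + 653 \left(-2078\right) + 654 \cdot 1040\right)}{37 \cdot 166 \cdot 143} + \frac{2743257}{-865581} = \frac{\frac{1}{4318084 + 54080 - 108056 - 2161120} \left(-404 - 1356934 + 680160\right)}{6142 \cdot 143} + 2743257 \left(- \frac{1}{865581}\right) = \frac{\frac{1}{2102988} \left(-677178\right)}{878306} - \frac{914419}{288527} = \frac{1}{2102988} \left(-677178\right) \frac{1}{878306} - \frac{914419}{288527} = \left(- \frac{112863}{350498}\right) \frac{1}{878306} - \frac{914419}{288527} = - \frac{112863}{307844496388} - \frac{914419}{288527} = - \frac{281498889106641373}{88821449009340476}$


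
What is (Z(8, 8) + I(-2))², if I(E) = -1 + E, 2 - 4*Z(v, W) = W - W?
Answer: 25/4 ≈ 6.2500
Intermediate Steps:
Z(v, W) = ½ (Z(v, W) = ½ - (W - W)/4 = ½ - ¼*0 = ½ + 0 = ½)
(Z(8, 8) + I(-2))² = (½ + (-1 - 2))² = (½ - 3)² = (-5/2)² = 25/4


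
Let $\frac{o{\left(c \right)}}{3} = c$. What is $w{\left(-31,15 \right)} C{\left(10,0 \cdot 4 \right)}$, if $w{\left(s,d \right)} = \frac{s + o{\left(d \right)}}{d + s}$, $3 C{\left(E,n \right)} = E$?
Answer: $- \frac{35}{12} \approx -2.9167$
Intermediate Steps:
$o{\left(c \right)} = 3 c$
$C{\left(E,n \right)} = \frac{E}{3}$
$w{\left(s,d \right)} = \frac{s + 3 d}{d + s}$
$w{\left(-31,15 \right)} C{\left(10,0 \cdot 4 \right)} = \frac{-31 + 3 \cdot 15}{15 - 31} \cdot \frac{1}{3} \cdot 10 = \frac{-31 + 45}{-16} \cdot \frac{10}{3} = \left(- \frac{1}{16}\right) 14 \cdot \frac{10}{3} = \left(- \frac{7}{8}\right) \frac{10}{3} = - \frac{35}{12}$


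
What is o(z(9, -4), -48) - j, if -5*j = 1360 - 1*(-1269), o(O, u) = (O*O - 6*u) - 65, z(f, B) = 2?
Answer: 3764/5 ≈ 752.80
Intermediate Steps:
o(O, u) = -65 + O² - 6*u (o(O, u) = (O² - 6*u) - 65 = -65 + O² - 6*u)
j = -2629/5 (j = -(1360 - 1*(-1269))/5 = -(1360 + 1269)/5 = -⅕*2629 = -2629/5 ≈ -525.80)
o(z(9, -4), -48) - j = (-65 + 2² - 6*(-48)) - 1*(-2629/5) = (-65 + 4 + 288) + 2629/5 = 227 + 2629/5 = 3764/5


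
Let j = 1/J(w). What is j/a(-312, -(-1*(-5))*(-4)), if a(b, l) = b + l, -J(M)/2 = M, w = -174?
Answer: -1/101616 ≈ -9.8410e-6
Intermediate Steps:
J(M) = -2*M
j = 1/348 (j = 1/(-2*(-174)) = 1/348 ≈ 0.0028736)
j/a(-312, -(-1*(-5))*(-4)) = 1/(348*(-312 - (-1*(-5))*(-4))) = 1/(348*(-312 - 5*(-4))) = 1/(348*(-312 - 1*(-20))) = 1/(348*(-312 + 20)) = (1/348)/(-292) = (1/348)*(-1/292) = -1/101616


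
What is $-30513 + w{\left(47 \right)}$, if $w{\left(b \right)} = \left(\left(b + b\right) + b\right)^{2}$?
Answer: $-10632$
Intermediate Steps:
$w{\left(b \right)} = 9 b^{2}$ ($w{\left(b \right)} = \left(2 b + b\right)^{2} = \left(3 b\right)^{2} = 9 b^{2}$)
$-30513 + w{\left(47 \right)} = -30513 + 9 \cdot 47^{2} = -30513 + 9 \cdot 2209 = -30513 + 19881 = -10632$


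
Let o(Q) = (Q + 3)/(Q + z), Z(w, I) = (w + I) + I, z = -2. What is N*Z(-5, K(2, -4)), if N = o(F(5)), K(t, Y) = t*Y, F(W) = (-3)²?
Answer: -36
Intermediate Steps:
F(W) = 9
K(t, Y) = Y*t
Z(w, I) = w + 2*I (Z(w, I) = (I + w) + I = w + 2*I)
o(Q) = (3 + Q)/(-2 + Q) (o(Q) = (Q + 3)/(Q - 2) = (3 + Q)/(-2 + Q))
N = 12/7 (N = (3 + 9)/(-2 + 9) = 12/7 ≈ 1.7143)
N*Z(-5, K(2, -4)) = 12*(-5 + 2*(-4*2))/7 = 12*(-5 + 2*(-8))/7 = 12*(-5 - 16)/7 = (12/7)*(-21) = -36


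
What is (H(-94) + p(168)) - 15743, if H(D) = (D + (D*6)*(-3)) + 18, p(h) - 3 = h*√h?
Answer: -14124 + 336*√42 ≈ -11946.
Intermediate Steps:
p(h) = 3 + h^(3/2) (p(h) = 3 + h*√h = 3 + h^(3/2))
H(D) = 18 - 17*D (H(D) = (D + (6*D)*(-3)) + 18 = (D - 18*D) + 18 = -17*D + 18 = 18 - 17*D)
(H(-94) + p(168)) - 15743 = ((18 - 17*(-94)) + (3 + 168^(3/2))) - 15743 = ((18 + 1598) + (3 + 336*√42)) - 15743 = (1616 + (3 + 336*√42)) - 15743 = (1619 + 336*√42) - 15743 = -14124 + 336*√42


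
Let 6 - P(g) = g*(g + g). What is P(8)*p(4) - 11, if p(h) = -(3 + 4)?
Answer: 843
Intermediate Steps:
P(g) = 6 - 2*g**2 (P(g) = 6 - g*(g + g) = 6 - g*2*g = 6 - 2*g**2)
p(h) = -7 (p(h) = -1*7 = -7)
P(8)*p(4) - 11 = (6 - 2*8**2)*(-7) - 11 = (6 - 2*64)*(-7) - 11 = (6 - 128)*(-7) - 11 = -122*(-7) - 11 = 854 - 11 = 843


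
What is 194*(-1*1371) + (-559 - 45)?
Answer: -266578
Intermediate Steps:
194*(-1*1371) + (-559 - 45) = 194*(-1371) - 604 = -265974 - 604 = -266578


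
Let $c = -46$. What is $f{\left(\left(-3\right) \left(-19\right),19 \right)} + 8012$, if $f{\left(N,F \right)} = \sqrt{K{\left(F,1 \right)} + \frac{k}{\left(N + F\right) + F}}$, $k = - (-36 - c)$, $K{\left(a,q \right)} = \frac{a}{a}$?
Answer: $8012 + \frac{\sqrt{323}}{19} \approx 8012.9$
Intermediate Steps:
$K{\left(a,q \right)} = 1$
$k = -10$ ($k = - (-36 - -46) = - (-36 + 46) = \left(-1\right) 10 = -10$)
$f{\left(N,F \right)} = \sqrt{1 - \frac{10}{N + 2 F}}$ ($f{\left(N,F \right)} = \sqrt{1 - \frac{10}{\left(N + F\right) + F}} = \sqrt{1 - \frac{10}{\left(F + N\right) + F}} = \sqrt{1 - \frac{10}{N + 2 F}}$)
$f{\left(\left(-3\right) \left(-19\right),19 \right)} + 8012 = \sqrt{\frac{-10 - -57 + 2 \cdot 19}{\left(-3\right) \left(-19\right) + 2 \cdot 19}} + 8012 = \sqrt{\frac{-10 + 57 + 38}{57 + 38}} + 8012 = \sqrt{\frac{1}{95} \cdot 85} + 8012 = \sqrt{\frac{17}{19}} + 8012 = \frac{\sqrt{323}}{19} + 8012 = 8012 + \frac{\sqrt{323}}{19}$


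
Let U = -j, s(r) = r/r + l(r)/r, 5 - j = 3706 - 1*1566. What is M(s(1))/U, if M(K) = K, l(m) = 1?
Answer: 2/2135 ≈ 0.00093677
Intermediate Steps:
j = -2135 (j = 5 - (3706 - 1*1566) = 5 - (3706 - 1566) = 5 - 1*2140 = 5 - 2140 = -2135)
s(r) = 1 + 1/r (s(r) = r/r + 1/r = 1 + 1/r)
U = 2135 (U = -1*(-2135) = 2135)
M(s(1))/U = ((1 + 1)/1)/2135 = (1*2)*(1/2135) = 2*(1/2135) = 2/2135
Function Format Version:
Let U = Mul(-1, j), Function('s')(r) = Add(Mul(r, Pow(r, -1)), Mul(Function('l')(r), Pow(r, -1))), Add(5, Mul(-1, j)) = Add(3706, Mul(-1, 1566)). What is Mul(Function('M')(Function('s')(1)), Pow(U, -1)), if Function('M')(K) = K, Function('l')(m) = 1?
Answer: Rational(2, 2135) ≈ 0.00093677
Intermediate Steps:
j = -2135 (j = Add(5, Mul(-1, Add(3706, Mul(-1, 1566)))) = Add(5, Mul(-1, Add(3706, -1566))) = Add(5, Mul(-1, 2140)) = Add(5, -2140) = -2135)
Function('s')(r) = Add(1, Pow(r, -1)) (Function('s')(r) = Add(Mul(r, Pow(r, -1)), Mul(1, Pow(r, -1))) = Add(1, Pow(r, -1)))
U = 2135 (U = Mul(-1, -2135) = 2135)
Mul(Function('M')(Function('s')(1)), Pow(U, -1)) = Mul(Mul(Pow(1, -1), Add(1, 1)), Pow(2135, -1)) = Mul(Mul(1, 2), Rational(1, 2135)) = Mul(2, Rational(1, 2135)) = Rational(2, 2135)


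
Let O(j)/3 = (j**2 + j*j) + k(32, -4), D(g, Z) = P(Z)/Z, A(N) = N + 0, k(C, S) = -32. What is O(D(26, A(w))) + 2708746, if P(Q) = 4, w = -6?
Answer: 8125958/3 ≈ 2.7087e+6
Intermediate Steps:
A(N) = N
D(g, Z) = 4/Z
O(j) = -96 + 6*j**2 (O(j) = 3*((j**2 + j*j) - 32) = 3*((j**2 + j**2) - 32) = 3*(2*j**2 - 32) = 3*(-32 + 2*j**2) = -96 + 6*j**2)
O(D(26, A(w))) + 2708746 = (-96 + 6*(4/(-6))**2) + 2708746 = (-96 + 6*(4*(-1/6))**2) + 2708746 = (-96 + 6*(-2/3)**2) + 2708746 = (-96 + 6*(4/9)) + 2708746 = (-96 + 8/3) + 2708746 = -280/3 + 2708746 = 8125958/3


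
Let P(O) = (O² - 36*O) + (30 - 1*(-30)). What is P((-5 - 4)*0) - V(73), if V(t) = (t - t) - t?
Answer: 133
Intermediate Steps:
V(t) = -t (V(t) = 0 - t = -t)
P(O) = 60 + O² - 36*O (P(O) = (O² - 36*O) + (30 + 30) = (O² - 36*O) + 60 = 60 + O² - 36*O)
P((-5 - 4)*0) - V(73) = (60 + ((-5 - 4)*0)² - 36*(-5 - 4)*0) - (-1)*73 = (60 + (-9*0)² - (-324)*0) - 1*(-73) = (60 + 0² - 36*0) + 73 = (60 + 0 + 0) + 73 = 60 + 73 = 133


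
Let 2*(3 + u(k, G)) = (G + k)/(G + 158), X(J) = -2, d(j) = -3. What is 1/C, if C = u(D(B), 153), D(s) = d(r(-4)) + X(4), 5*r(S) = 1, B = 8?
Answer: -311/859 ≈ -0.36205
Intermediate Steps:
r(S) = 1/5 (r(S) = (1/5)*1 = 1/5)
D(s) = -5 (D(s) = -3 - 2 = -5)
u(k, G) = -3 + (G + k)/(2*(158 + G)) (u(k, G) = -3 + ((G + k)/(G + 158))/2 = -3 + ((G + k)/(158 + G))/2 = -3 + (G + k)/(2*(158 + G)))
C = -859/311 (C = (-948 - 5 - 5*153)/(2*(158 + 153)) = (1/2)*(-948 - 5 - 765)/311 = (1/2)*(1/311)*(-1718) = -859/311 ≈ -2.7621)
1/C = 1/(-859/311) = -311/859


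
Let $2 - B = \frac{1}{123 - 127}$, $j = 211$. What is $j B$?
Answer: $\frac{1899}{4} \approx 474.75$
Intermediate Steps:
$B = \frac{9}{4}$ ($B = 2 - \frac{1}{123 - 127} = 2 - \frac{1}{-4} = 2 - - \frac{1}{4} = 2 + \frac{1}{4} = \frac{9}{4} \approx 2.25$)
$j B = 211 \cdot \frac{9}{4} = \frac{1899}{4}$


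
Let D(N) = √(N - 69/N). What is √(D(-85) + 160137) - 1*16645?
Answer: -16645 + √(1156989825 + 170*I*√152065)/85 ≈ -16245.0 + 0.011464*I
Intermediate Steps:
√(D(-85) + 160137) - 1*16645 = √(√(-85 - 69/(-85)) + 160137) - 1*16645 = √(√(-85 - 69*(-1/85)) + 160137) - 16645 = √(√(-85 + 69/85) + 160137) - 16645 = √(√(-7156/85) + 160137) - 16645 = √(2*I*√152065/85 + 160137) - 16645 = √(160137 + 2*I*√152065/85) - 16645 = -16645 + √(160137 + 2*I*√152065/85)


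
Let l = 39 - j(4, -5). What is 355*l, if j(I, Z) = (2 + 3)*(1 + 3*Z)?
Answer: 38695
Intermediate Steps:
j(I, Z) = 5 + 15*Z (j(I, Z) = 5*(1 + 3*Z) = 5 + 15*Z)
l = 109 (l = 39 - (5 + 15*(-5)) = 39 - (5 - 75) = 39 - 1*(-70) = 39 + 70 = 109)
355*l = 355*109 = 38695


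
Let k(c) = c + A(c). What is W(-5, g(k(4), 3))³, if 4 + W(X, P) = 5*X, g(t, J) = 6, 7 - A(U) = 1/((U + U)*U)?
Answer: -24389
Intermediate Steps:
A(U) = 7 - 1/(2*U²) (A(U) = 7 - 1/((U + U)*U) = 7 - 1/((2*U)*U) = 7 - 1/(2*U)/U = 7 - 1/(2*U²))
k(c) = 7 + c - 1/(2*c²) (k(c) = c + (7 - 1/(2*c²)) = 7 + c - 1/(2*c²))
W(X, P) = -4 + 5*X
W(-5, g(k(4), 3))³ = (-4 + 5*(-5))³ = (-4 - 25)³ = (-29)³ = -24389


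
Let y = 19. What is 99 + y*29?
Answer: 650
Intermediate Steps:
99 + y*29 = 99 + 19*29 = 99 + 551 = 650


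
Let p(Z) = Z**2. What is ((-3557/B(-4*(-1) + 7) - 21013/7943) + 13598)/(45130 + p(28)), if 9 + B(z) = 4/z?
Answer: 5284818178/17323007845 ≈ 0.30508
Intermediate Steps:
B(z) = -9 + 4/z
((-3557/B(-4*(-1) + 7) - 21013/7943) + 13598)/(45130 + p(28)) = ((-3557/(-9 + 4/(-4*(-1) + 7)) - 21013/7943) + 13598)/(45130 + 28**2) = ((-3557/(-9 + 4/(4 + 7)) - 21013*1/7943) + 13598)/(45130 + 784) = ((-3557/(-9 + 4/11) - 21013/7943) + 13598)/45914 = ((-3557/(-9 + 4*(1/11)) - 21013/7943) + 13598)*(1/45914) = ((-3557/(-9 + 4/11) - 21013/7943) + 13598)*(1/45914) = ((-3557/(-95/11) - 21013/7943) + 13598)*(1/45914) = ((-3557*(-11/95) - 21013/7943) + 13598)*(1/45914) = ((39127/95 - 21013/7943) + 13598)*(1/45914) = (308789526/754585 + 13598)*(1/45914) = (10569636356/754585)*(1/45914) = 5284818178/17323007845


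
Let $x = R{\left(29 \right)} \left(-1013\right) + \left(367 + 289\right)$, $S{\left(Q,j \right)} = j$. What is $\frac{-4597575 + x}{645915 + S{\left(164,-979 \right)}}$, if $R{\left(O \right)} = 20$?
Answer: $- \frac{4617179}{644936} \approx -7.1591$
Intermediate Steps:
$x = -19604$ ($x = 20 \left(-1013\right) + \left(367 + 289\right) = -20260 + 656 = -19604$)
$\frac{-4597575 + x}{645915 + S{\left(164,-979 \right)}} = \frac{-4597575 - 19604}{645915 - 979} = - \frac{4617179}{644936}$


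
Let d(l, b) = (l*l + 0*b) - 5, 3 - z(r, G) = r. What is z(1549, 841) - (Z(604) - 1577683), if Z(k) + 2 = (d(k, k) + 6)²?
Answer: -133089867350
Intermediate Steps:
z(r, G) = 3 - r
d(l, b) = -5 + l² (d(l, b) = (l² + 0) - 5 = l² - 5 = -5 + l²)
Z(k) = -2 + (1 + k²)² (Z(k) = -2 + ((-5 + k²) + 6)² = -2 + (1 + k²)²)
z(1549, 841) - (Z(604) - 1577683) = (3 - 1*1549) - ((-2 + (1 + 604²)²) - 1577683) = (3 - 1549) - ((-2 + (1 + 364816)²) - 1577683) = -1546 - ((-2 + 364817²) - 1577683) = -1546 - ((-2 + 133091443489) - 1577683) = -1546 - (133091443487 - 1577683) = -1546 - 1*133089865804 = -1546 - 133089865804 = -133089867350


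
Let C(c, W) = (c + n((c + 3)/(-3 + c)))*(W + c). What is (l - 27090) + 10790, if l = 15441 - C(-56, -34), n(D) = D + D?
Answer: -338501/59 ≈ -5737.3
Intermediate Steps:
n(D) = 2*D
C(c, W) = (W + c)*(c + 2*(3 + c)/(-3 + c)) (C(c, W) = (c + 2*((c + 3)/(-3 + c)))*(W + c) = (c + 2*((3 + c)/(-3 + c)))*(W + c) = (c + 2*(3 + c)/(-3 + c))*(W + c) = (W + c)*(c + 2*(3 + c)/(-3 + c)))
l = 623199/59 (l = 15441 - (2*(-34)*(3 - 56) + 2*(-56)*(3 - 56) - 56*(-3 - 56)*(-34 - 56))/(-3 - 56) = 15441 - (2*(-34)*(-53) + 2*(-56)*(-53) - 56*(-59)*(-90))/(-59) = 15441 - (-1)*(3604 + 5936 - 297360)/59 = 15441 - (-1)*(-287820)/59 = 15441 - 1*287820/59 = 15441 - 287820/59 = 623199/59 ≈ 10563.)
(l - 27090) + 10790 = (623199/59 - 27090) + 10790 = -975111/59 + 10790 = -338501/59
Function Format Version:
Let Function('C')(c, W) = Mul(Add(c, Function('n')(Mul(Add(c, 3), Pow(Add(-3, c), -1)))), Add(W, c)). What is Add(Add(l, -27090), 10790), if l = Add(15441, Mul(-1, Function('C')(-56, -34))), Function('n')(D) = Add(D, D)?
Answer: Rational(-338501, 59) ≈ -5737.3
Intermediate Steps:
Function('n')(D) = Mul(2, D)
Function('C')(c, W) = Mul(Add(W, c), Add(c, Mul(2, Pow(Add(-3, c), -1), Add(3, c)))) (Function('C')(c, W) = Mul(Add(c, Mul(2, Mul(Add(c, 3), Pow(Add(-3, c), -1)))), Add(W, c)) = Mul(Add(c, Mul(2, Mul(Add(3, c), Pow(Add(-3, c), -1)))), Add(W, c)) = Mul(Add(c, Mul(2, Mul(Pow(Add(-3, c), -1), Add(3, c)))), Add(W, c)) = Mul(Add(c, Mul(2, Pow(Add(-3, c), -1), Add(3, c))), Add(W, c)) = Mul(Add(W, c), Add(c, Mul(2, Pow(Add(-3, c), -1), Add(3, c)))))
l = Rational(623199, 59) (l = Add(15441, Mul(-1, Mul(Pow(Add(-3, -56), -1), Add(Mul(2, -34, Add(3, -56)), Mul(2, -56, Add(3, -56)), Mul(-56, Add(-3, -56), Add(-34, -56)))))) = Add(15441, Mul(-1, Mul(Pow(-59, -1), Add(Mul(2, -34, -53), Mul(2, -56, -53), Mul(-56, -59, -90))))) = Add(15441, Mul(-1, Mul(Rational(-1, 59), Add(3604, 5936, -297360)))) = Add(15441, Mul(-1, Mul(Rational(-1, 59), -287820))) = Add(15441, Mul(-1, Rational(287820, 59))) = Add(15441, Rational(-287820, 59)) = Rational(623199, 59) ≈ 10563.)
Add(Add(l, -27090), 10790) = Add(Add(Rational(623199, 59), -27090), 10790) = Add(Rational(-975111, 59), 10790) = Rational(-338501, 59)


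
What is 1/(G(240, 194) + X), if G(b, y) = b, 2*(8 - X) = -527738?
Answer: 1/264117 ≈ 3.7862e-6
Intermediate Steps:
X = 263877 (X = 8 - 1/2*(-527738) = 8 + 263869 = 263877)
1/(G(240, 194) + X) = 1/(240 + 263877) = 1/264117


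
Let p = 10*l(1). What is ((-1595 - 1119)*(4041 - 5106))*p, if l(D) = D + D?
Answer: 57808200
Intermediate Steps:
l(D) = 2*D
p = 20 (p = 10*(2*1) = 10*2 = 20)
((-1595 - 1119)*(4041 - 5106))*p = ((-1595 - 1119)*(4041 - 5106))*20 = -2714*(-1065)*20 = 2890410*20 = 57808200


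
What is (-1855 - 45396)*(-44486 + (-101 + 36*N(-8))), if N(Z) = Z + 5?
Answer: 2111883445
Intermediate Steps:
N(Z) = 5 + Z
(-1855 - 45396)*(-44486 + (-101 + 36*N(-8))) = (-1855 - 45396)*(-44486 + (-101 + 36*(5 - 8))) = -47251*(-44486 + (-101 + 36*(-3))) = -47251*(-44486 + (-101 - 108)) = -47251*(-44486 - 209) = -47251*(-44695) = 2111883445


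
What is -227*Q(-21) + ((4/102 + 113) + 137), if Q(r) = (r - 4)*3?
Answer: 881027/51 ≈ 17275.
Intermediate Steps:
Q(r) = -12 + 3*r (Q(r) = (-4 + r)*3 = -12 + 3*r)
-227*Q(-21) + ((4/102 + 113) + 137) = -227*(-12 + 3*(-21)) + ((4/102 + 113) + 137) = -227*(-12 - 63) + ((4*(1/102) + 113) + 137) = -227*(-75) + ((2/51 + 113) + 137) = 17025 + (5765/51 + 137) = 17025 + 12752/51 = 881027/51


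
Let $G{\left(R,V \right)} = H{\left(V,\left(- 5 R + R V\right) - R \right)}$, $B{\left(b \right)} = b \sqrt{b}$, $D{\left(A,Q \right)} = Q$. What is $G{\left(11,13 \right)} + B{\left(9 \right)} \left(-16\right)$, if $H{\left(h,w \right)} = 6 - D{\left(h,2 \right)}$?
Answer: $-428$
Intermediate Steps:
$B{\left(b \right)} = b^{\frac{3}{2}}$
$H{\left(h,w \right)} = 4$ ($H{\left(h,w \right)} = 6 - 2 = 4$)
$G{\left(R,V \right)} = 4$
$G{\left(11,13 \right)} + B{\left(9 \right)} \left(-16\right) = 4 + 9^{\frac{3}{2}} \left(-16\right) = 4 + 27 \left(-16\right) = 4 - 432 = -428$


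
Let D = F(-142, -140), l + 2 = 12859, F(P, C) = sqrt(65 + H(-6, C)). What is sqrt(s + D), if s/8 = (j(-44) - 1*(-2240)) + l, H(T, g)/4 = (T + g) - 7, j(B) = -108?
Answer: sqrt(119912 + I*sqrt(547)) ≈ 346.28 + 0.034*I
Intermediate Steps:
H(T, g) = -28 + 4*T + 4*g (H(T, g) = 4*((T + g) - 7) = 4*(-7 + T + g) = -28 + 4*T + 4*g)
F(P, C) = sqrt(13 + 4*C) (F(P, C) = sqrt(65 + (-28 + 4*(-6) + 4*C)) = sqrt(65 + (-28 - 24 + 4*C)) = sqrt(65 + (-52 + 4*C)) = sqrt(13 + 4*C))
l = 12857 (l = -2 + 12859 = 12857)
D = I*sqrt(547) (D = sqrt(13 + 4*(-140)) = sqrt(13 - 560) = sqrt(-547) = I*sqrt(547) ≈ 23.388*I)
s = 119912 (s = 8*((-108 - 1*(-2240)) + 12857) = 8*((-108 + 2240) + 12857) = 8*(2132 + 12857) = 8*14989 = 119912)
sqrt(s + D) = sqrt(119912 + I*sqrt(547))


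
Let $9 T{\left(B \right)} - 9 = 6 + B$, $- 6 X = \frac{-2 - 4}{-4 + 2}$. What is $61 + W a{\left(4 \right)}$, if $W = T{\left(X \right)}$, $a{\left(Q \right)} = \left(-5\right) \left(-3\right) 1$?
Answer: $\frac{511}{6} \approx 85.167$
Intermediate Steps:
$X = - \frac{1}{2}$ ($X = - \frac{\left(-2 - 4\right) \frac{1}{-4 + 2}}{6} = - \frac{\left(-6\right) \frac{1}{-2}}{6} = - \frac{\left(-6\right) \left(- \frac{1}{2}\right)}{6} = \left(- \frac{1}{6}\right) 3 = - \frac{1}{2} \approx -0.5$)
$T{\left(B \right)} = \frac{5}{3} + \frac{B}{9}$ ($T{\left(B \right)} = 1 + \frac{6 + B}{9} = 1 + \left(\frac{2}{3} + \frac{B}{9}\right) = \frac{5}{3} + \frac{B}{9}$)
$a{\left(Q \right)} = 15$ ($a{\left(Q \right)} = 15 \cdot 1 = 15$)
$W = \frac{29}{18}$ ($W = \frac{5}{3} + \frac{1}{9} \left(- \frac{1}{2}\right) = \frac{5}{3} - \frac{1}{18} = \frac{29}{18} \approx 1.6111$)
$61 + W a{\left(4 \right)} = 61 + \frac{29}{18} \cdot 15 = 61 + \frac{145}{6} = \frac{511}{6}$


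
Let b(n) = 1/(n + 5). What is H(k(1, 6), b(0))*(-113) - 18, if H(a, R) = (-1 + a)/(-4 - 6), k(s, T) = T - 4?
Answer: -67/10 ≈ -6.7000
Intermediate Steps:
b(n) = 1/(5 + n)
k(s, T) = -4 + T
H(a, R) = ⅒ - a/10 (H(a, R) = (-1 + a)/(-10) = (-1 + a)*(-⅒) = ⅒ - a/10)
H(k(1, 6), b(0))*(-113) - 18 = (⅒ - (-4 + 6)/10)*(-113) - 18 = (⅒ - ⅒*2)*(-113) - 18 = (⅒ - ⅕)*(-113) - 18 = -⅒*(-113) - 18 = 113/10 - 18 = -67/10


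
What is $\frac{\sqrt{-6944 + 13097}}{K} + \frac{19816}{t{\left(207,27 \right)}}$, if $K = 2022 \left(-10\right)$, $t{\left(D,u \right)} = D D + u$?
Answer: $\frac{4954}{10719} - \frac{\sqrt{6153}}{20220} \approx 0.45829$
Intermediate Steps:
$t{\left(D,u \right)} = u + D^{2}$ ($t{\left(D,u \right)} = D^{2} + u = u + D^{2}$)
$K = -20220$
$\frac{\sqrt{-6944 + 13097}}{K} + \frac{19816}{t{\left(207,27 \right)}} = \frac{\sqrt{-6944 + 13097}}{-20220} + \frac{19816}{27 + 207^{2}} = \sqrt{6153} \left(- \frac{1}{20220}\right) + \frac{19816}{27 + 42849} = - \frac{\sqrt{6153}}{20220} + \frac{19816}{42876} = - \frac{\sqrt{6153}}{20220} + 19816 \cdot \frac{1}{42876} = - \frac{\sqrt{6153}}{20220} + \frac{4954}{10719} = \frac{4954}{10719} - \frac{\sqrt{6153}}{20220}$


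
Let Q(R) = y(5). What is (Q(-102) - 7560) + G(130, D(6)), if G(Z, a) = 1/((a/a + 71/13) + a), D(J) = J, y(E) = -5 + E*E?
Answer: -1221467/162 ≈ -7539.9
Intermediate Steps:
y(E) = -5 + E²
Q(R) = 20 (Q(R) = -5 + 5² = -5 + 25 = 20)
G(Z, a) = 1/(84/13 + a) (G(Z, a) = 1/((1 + 71*(1/13)) + a) = 1/((1 + 71/13) + a) = 1/(84/13 + a))
(Q(-102) - 7560) + G(130, D(6)) = (20 - 7560) + 13/(84 + 13*6) = -7540 + 13/(84 + 78) = -7540 + 13/162 = -1221467/162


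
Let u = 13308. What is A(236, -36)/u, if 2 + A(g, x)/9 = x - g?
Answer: -411/2218 ≈ -0.18530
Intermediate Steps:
A(g, x) = -18 - 9*g + 9*x (A(g, x) = -18 + 9*(x - g) = -18 + (-9*g + 9*x) = -18 - 9*g + 9*x)
A(236, -36)/u = (-18 - 9*236 + 9*(-36))/13308 = (-18 - 2124 - 324)*(1/13308) = -2466*1/13308 = -411/2218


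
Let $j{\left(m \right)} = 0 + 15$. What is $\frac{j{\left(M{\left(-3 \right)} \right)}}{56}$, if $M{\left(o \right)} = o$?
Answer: $\frac{15}{56} \approx 0.26786$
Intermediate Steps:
$j{\left(m \right)} = 15$
$\frac{j{\left(M{\left(-3 \right)} \right)}}{56} = \frac{15}{56}$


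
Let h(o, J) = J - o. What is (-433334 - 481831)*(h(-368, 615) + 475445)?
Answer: -436010230620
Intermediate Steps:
(-433334 - 481831)*(h(-368, 615) + 475445) = (-433334 - 481831)*((615 - 1*(-368)) + 475445) = -915165*((615 + 368) + 475445) = -915165*(983 + 475445) = -915165*476428 = -436010230620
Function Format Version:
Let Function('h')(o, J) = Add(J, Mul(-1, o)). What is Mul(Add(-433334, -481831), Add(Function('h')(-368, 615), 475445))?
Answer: -436010230620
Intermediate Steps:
Mul(Add(-433334, -481831), Add(Function('h')(-368, 615), 475445)) = Mul(Add(-433334, -481831), Add(Add(615, Mul(-1, -368)), 475445)) = Mul(-915165, Add(Add(615, 368), 475445)) = Mul(-915165, Add(983, 475445)) = Mul(-915165, 476428) = -436010230620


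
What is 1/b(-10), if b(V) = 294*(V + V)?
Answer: -1/5880 ≈ -0.00017007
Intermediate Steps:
b(V) = 588*V (b(V) = 294*(2*V) = 588*V)
1/b(-10) = 1/(588*(-10)) = 1/(-5880) = -1/5880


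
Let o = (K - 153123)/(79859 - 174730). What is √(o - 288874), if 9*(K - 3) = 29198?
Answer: 2*I*√5849995807231471/284613 ≈ 537.47*I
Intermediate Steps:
K = 29225/9 (K = 3 + (⅑)*29198 = 3 + 29198/9 = 29225/9 ≈ 3247.2)
o = 1348882/853839 (o = (29225/9 - 153123)/(79859 - 174730) = -1348882/9/(-94871) = -1348882/9*(-1/94871) = 1348882/853839 ≈ 1.5798)
√(o - 288874) = √(1348882/853839 - 288874) = √(-246650538404/853839) = 2*I*√5849995807231471/284613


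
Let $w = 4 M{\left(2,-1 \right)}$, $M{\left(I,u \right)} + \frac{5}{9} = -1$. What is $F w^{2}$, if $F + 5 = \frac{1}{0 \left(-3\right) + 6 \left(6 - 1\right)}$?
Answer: $- \frac{233632}{1215} \approx -192.29$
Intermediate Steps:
$M{\left(I,u \right)} = - \frac{14}{9}$ ($M{\left(I,u \right)} = - \frac{5}{9} - 1 = - \frac{14}{9}$)
$w = - \frac{56}{9}$ ($w = 4 \left(- \frac{14}{9}\right) = - \frac{56}{9} \approx -6.2222$)
$F = - \frac{149}{30}$ ($F = -5 + \frac{1}{0 \left(-3\right) + 6 \left(6 - 1\right)} = -5 + \frac{1}{0 + 6 \cdot 5} = -5 + \frac{1}{0 + 30} = -5 + \frac{1}{30} = - \frac{149}{30} \approx -4.9667$)
$F w^{2} = - \frac{149 \left(- \frac{56}{9}\right)^{2}}{30} = \left(- \frac{149}{30}\right) \frac{3136}{81} = - \frac{233632}{1215}$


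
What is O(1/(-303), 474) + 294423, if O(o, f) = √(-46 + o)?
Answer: 294423 + I*√4223517/303 ≈ 2.9442e+5 + 6.7826*I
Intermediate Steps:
O(1/(-303), 474) + 294423 = √(-46 + 1/(-303)) + 294423 = √(-46 - 1/303) + 294423 = √(-13939/303) + 294423 = I*√4223517/303 + 294423 = 294423 + I*√4223517/303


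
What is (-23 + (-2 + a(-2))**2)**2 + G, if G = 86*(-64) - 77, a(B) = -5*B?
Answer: -3900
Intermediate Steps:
G = -5581 (G = -5504 - 77 = -5581)
(-23 + (-2 + a(-2))**2)**2 + G = (-23 + (-2 - 5*(-2))**2)**2 - 5581 = (-23 + (-2 + 10)**2)**2 - 5581 = (-23 + 8**2)**2 - 5581 = (-23 + 64)**2 - 5581 = 41**2 - 5581 = 1681 - 5581 = -3900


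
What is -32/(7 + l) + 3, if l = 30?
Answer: 79/37 ≈ 2.1351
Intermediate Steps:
-32/(7 + l) + 3 = -32/(7 + 30) + 3 = -32/37 + 3 = 79/37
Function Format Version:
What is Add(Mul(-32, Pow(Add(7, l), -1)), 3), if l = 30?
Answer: Rational(79, 37) ≈ 2.1351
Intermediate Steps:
Add(Mul(-32, Pow(Add(7, l), -1)), 3) = Add(Mul(-32, Pow(Add(7, 30), -1)), 3) = Add(Mul(-32, Pow(37, -1)), 3) = Add(Mul(-32, Rational(1, 37)), 3) = Add(Rational(-32, 37), 3) = Rational(79, 37)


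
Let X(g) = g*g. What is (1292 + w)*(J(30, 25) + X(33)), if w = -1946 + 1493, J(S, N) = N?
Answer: 934646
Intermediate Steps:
X(g) = g²
w = -453
(1292 + w)*(J(30, 25) + X(33)) = (1292 - 453)*(25 + 33²) = 839*(25 + 1089) = 839*1114 = 934646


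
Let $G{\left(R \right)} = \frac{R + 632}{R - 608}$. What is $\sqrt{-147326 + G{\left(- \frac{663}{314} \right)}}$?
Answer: $\frac{i \sqrt{216281862488805}}{38315} \approx 383.83 i$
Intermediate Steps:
$G{\left(R \right)} = \frac{632 + R}{-608 + R}$
$\sqrt{-147326 + G{\left(- \frac{663}{314} \right)}} = \sqrt{-147326 + \frac{632 - \frac{663}{314}}{-608 - \frac{663}{314}}} = \sqrt{-147326 + \frac{1}{- \frac{191575}{314}} \cdot \frac{197785}{314}} = \sqrt{-147326 - \frac{39557}{38315}} = \sqrt{- \frac{5644835247}{38315}} = \frac{i \sqrt{216281862488805}}{38315}$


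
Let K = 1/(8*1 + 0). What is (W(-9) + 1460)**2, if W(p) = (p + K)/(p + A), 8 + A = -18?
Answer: 167175494641/78400 ≈ 2.1323e+6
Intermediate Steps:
A = -26 (A = -8 - 18 = -26)
K = 1/8 (K = 1/(8 + 0) = 1/8 ≈ 0.12500)
W(p) = (1/8 + p)/(-26 + p) (W(p) = (p + 1/8)/(p - 26) = (1/8 + p)/(-26 + p))
(W(-9) + 1460)**2 = ((1/8 - 9)/(-26 - 9) + 1460)**2 = (-71/8/(-35) + 1460)**2 = (-1/35*(-71/8) + 1460)**2 = (71/280 + 1460)**2 = (408871/280)**2 = 167175494641/78400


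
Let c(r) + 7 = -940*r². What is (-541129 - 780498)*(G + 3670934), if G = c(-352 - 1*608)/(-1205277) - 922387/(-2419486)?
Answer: -14150784977098746778458223/2916150827622 ≈ -4.8526e+12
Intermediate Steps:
c(r) = -7 - 940*r²
G = 2097122148516601/2916150827622 (G = (-7 - 940*(-352 - 1*608)²)/(-1205277) - 922387/(-2419486) = (-7 - 940*(-352 - 608)²)*(-1/1205277) - 922387*(-1/2419486) = (-7 - 940*(-960)²)*(-1/1205277) + 922387/2419486 = (-7 - 940*921600)*(-1/1205277) + 922387/2419486 = (-7 - 866304000)*(-1/1205277) + 922387/2419486 = -866304007*(-1/1205277) + 922387/2419486 = 866304007/1205277 + 922387/2419486 = 2097122148516601/2916150827622 ≈ 719.14)
(-541129 - 780498)*(G + 3670934) = (-541129 - 780498)*(2097122148516601/2916150827622 + 3670934) = -1321627*10707094344394255549/2916150827622 = -14150784977098746778458223/2916150827622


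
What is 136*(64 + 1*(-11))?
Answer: 7208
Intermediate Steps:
136*(64 + 1*(-11)) = 136*(64 - 11) = 136*53 = 7208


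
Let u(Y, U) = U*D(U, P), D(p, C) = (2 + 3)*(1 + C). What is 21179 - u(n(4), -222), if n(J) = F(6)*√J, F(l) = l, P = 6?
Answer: 28949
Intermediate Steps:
n(J) = 6*√J
D(p, C) = 5 + 5*C (D(p, C) = 5*(1 + C) = 5 + 5*C)
u(Y, U) = 35*U (u(Y, U) = U*(5 + 5*6) = U*(5 + 30) = U*35 = 35*U)
21179 - u(n(4), -222) = 21179 - 35*(-222) = 21179 - 1*(-7770) = 21179 + 7770 = 28949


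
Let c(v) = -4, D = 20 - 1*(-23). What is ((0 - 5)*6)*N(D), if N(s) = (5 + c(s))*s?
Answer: -1290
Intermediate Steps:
D = 43 (D = 20 + 23 = 43)
N(s) = s (N(s) = (5 - 4)*s = 1*s = s)
((0 - 5)*6)*N(D) = ((0 - 5)*6)*43 = -5*6*43 = -30*43 = -1290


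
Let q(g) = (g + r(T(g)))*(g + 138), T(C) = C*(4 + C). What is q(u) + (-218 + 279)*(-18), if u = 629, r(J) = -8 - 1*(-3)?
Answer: 477510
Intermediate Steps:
r(J) = -5 (r(J) = -8 + 3 = -5)
q(g) = (-5 + g)*(138 + g) (q(g) = (g - 5)*(g + 138) = (-5 + g)*(138 + g))
q(u) + (-218 + 279)*(-18) = (-690 + 629**2 + 133*629) + (-218 + 279)*(-18) = (-690 + 395641 + 83657) + 61*(-18) = 478608 - 1098 = 477510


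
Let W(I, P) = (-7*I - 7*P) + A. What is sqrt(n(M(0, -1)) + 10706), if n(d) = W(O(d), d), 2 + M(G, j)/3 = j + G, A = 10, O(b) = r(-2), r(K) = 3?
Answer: sqrt(10758) ≈ 103.72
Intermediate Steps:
O(b) = 3
W(I, P) = 10 - 7*I - 7*P (W(I, P) = (-7*I - 7*P) + 10 = 10 - 7*I - 7*P)
M(G, j) = -6 + 3*G + 3*j (M(G, j) = -6 + 3*(j + G) = -6 + 3*(G + j) = -6 + (3*G + 3*j) = -6 + 3*G + 3*j)
n(d) = -11 - 7*d (n(d) = 10 - 7*3 - 7*d = 10 - 21 - 7*d = -11 - 7*d)
sqrt(n(M(0, -1)) + 10706) = sqrt((-11 - 7*(-6 + 3*0 + 3*(-1))) + 10706) = sqrt((-11 - 7*(-6 + 0 - 3)) + 10706) = sqrt((-11 - 7*(-9)) + 10706) = sqrt((-11 + 63) + 10706) = sqrt(52 + 10706) = sqrt(10758)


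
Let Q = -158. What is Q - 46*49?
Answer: -2412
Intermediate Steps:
Q - 46*49 = -158 - 46*49 = -158 - 2254 = -2412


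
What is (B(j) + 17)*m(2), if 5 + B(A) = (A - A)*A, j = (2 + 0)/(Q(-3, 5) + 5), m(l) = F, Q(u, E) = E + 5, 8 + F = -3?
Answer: -132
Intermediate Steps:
F = -11 (F = -8 - 3 = -11)
Q(u, E) = 5 + E
m(l) = -11
j = 2/15 (j = (2 + 0)/((5 + 5) + 5) = 2/(10 + 5) = 2/15 ≈ 0.13333)
B(A) = -5 (B(A) = -5 + (A - A)*A = -5 + 0*A = -5 + 0 = -5)
(B(j) + 17)*m(2) = (-5 + 17)*(-11) = 12*(-11) = -132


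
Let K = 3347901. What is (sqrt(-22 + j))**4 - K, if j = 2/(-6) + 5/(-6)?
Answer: -120505115/36 ≈ -3.3474e+6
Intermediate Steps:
j = -7/6 (j = 2*(-1/6) + 5*(-1/6) = -1/3 - 5/6 = -7/6 ≈ -1.1667)
(sqrt(-22 + j))**4 - K = (sqrt(-22 - 7/6))**4 - 1*3347901 = (sqrt(-139/6))**4 - 3347901 = (I*sqrt(834)/6)**4 - 3347901 = 19321/36 - 3347901 = -120505115/36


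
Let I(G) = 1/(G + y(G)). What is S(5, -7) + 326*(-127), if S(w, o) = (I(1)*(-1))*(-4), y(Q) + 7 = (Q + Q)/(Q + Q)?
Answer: -207014/5 ≈ -41403.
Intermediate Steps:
y(Q) = -6 (y(Q) = -7 + (Q + Q)/(Q + Q) = -7 + (2*Q)/((2*Q)) = -7 + (2*Q)*(1/(2*Q)) = -7 + 1 = -6)
I(G) = 1/(-6 + G) (I(G) = 1/(G - 6) = 1/(-6 + G))
S(w, o) = -4/5 (S(w, o) = (-1/(-6 + 1))*(-4) = (-1/(-5))*(-4) = -1/5*(-1)*(-4) = (1/5)*(-4) = -4/5)
S(5, -7) + 326*(-127) = -4/5 + 326*(-127) = -4/5 - 41402 = -207014/5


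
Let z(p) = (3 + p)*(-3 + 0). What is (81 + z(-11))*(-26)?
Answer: -2730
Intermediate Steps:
z(p) = -9 - 3*p (z(p) = (3 + p)*(-3) = -9 - 3*p)
(81 + z(-11))*(-26) = (81 + (-9 - 3*(-11)))*(-26) = (81 + (-9 + 33))*(-26) = (81 + 24)*(-26) = 105*(-26) = -2730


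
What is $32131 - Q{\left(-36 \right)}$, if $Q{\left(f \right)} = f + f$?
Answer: $32203$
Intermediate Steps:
$Q{\left(f \right)} = 2 f$
$32131 - Q{\left(-36 \right)} = 32131 - 2 \left(-36\right) = 32131 - -72 = 32131 + 72 = 32203$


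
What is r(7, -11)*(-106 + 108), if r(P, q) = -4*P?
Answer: -56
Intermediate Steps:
r(7, -11)*(-106 + 108) = (-4*7)*(-106 + 108) = -28*2 = -56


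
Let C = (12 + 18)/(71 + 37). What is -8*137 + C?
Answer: -19723/18 ≈ -1095.7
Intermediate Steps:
C = 5/18 (C = 30/108 = 30*(1/108) = 5/18 ≈ 0.27778)
-8*137 + C = -8*137 + 5/18 = -1096 + 5/18 = -19723/18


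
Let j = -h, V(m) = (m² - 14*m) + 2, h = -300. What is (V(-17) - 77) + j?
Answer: 752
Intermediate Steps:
V(m) = 2 + m² - 14*m
j = 300 (j = -1*(-300) = 300)
(V(-17) - 77) + j = ((2 + (-17)² - 14*(-17)) - 77) + 300 = ((2 + 289 + 238) - 77) + 300 = (529 - 77) + 300 = 452 + 300 = 752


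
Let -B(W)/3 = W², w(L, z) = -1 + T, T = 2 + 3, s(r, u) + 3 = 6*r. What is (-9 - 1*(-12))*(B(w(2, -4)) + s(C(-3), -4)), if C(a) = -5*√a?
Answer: -153 - 90*I*√3 ≈ -153.0 - 155.88*I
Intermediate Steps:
s(r, u) = -3 + 6*r
T = 5
w(L, z) = 4 (w(L, z) = -1 + 5 = 4)
B(W) = -3*W²
(-9 - 1*(-12))*(B(w(2, -4)) + s(C(-3), -4)) = (-9 - 1*(-12))*(-3*4² + (-3 + 6*(-5*I*√3))) = (-9 + 12)*(-3*16 + (-3 + 6*(-5*I*√3))) = 3*(-48 + (-3 + 6*(-5*I*√3))) = 3*(-48 + (-3 - 30*I*√3)) = 3*(-51 - 30*I*√3) = -153 - 90*I*√3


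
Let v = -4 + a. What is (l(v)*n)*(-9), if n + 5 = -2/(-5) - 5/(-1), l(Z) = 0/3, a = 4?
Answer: 0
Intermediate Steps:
v = 0 (v = -4 + 4 = 0)
l(Z) = 0 (l(Z) = 0*(⅓) = 0)
n = ⅖ (n = -5 + (-2/(-5) - 5/(-1)) = -5 + (-2*(-⅕) - 5*(-1)) = -5 + (⅖ + 5) = -5 + 27/5 = ⅖ ≈ 0.40000)
(l(v)*n)*(-9) = (0*(⅖))*(-9) = 0*(-9) = 0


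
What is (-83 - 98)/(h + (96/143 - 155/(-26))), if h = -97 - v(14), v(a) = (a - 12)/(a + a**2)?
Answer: 5435430/2714011 ≈ 2.0027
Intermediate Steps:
v(a) = (-12 + a)/(a + a**2)
h = -10186/105 (h = -97 - (-12 + 14)/(14*(1 + 14)) = -97 - 2/(14*15) = -97 - 1*1/105 = -97 - 1/105 = -10186/105 ≈ -97.010)
(-83 - 98)/(h + (96/143 - 155/(-26))) = (-83 - 98)/(-10186/105 + (96/143 - 155/(-26))) = -181/(-10186/105 + (96*(1/143) - 155*(-1/26))) = -181/(-10186/105 + (96/143 + 155/26)) = -181/(-10186/105 + 1897/286) = -181/(-2714011/30030) = -181*(-30030/2714011) = 5435430/2714011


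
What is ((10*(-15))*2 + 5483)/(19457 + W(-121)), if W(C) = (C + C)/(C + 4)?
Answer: 606411/2276711 ≈ 0.26635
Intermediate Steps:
W(C) = 2*C/(4 + C) (W(C) = (2*C)/(4 + C) = 2*C/(4 + C))
((10*(-15))*2 + 5483)/(19457 + W(-121)) = ((10*(-15))*2 + 5483)/(19457 + 2*(-121)/(4 - 121)) = (-150*2 + 5483)/(19457 + 2*(-121)/(-117)) = (-300 + 5483)/(19457 + 2*(-121)*(-1/117)) = 5183/(19457 + 242/117) = 5183/(2276711/117) = 5183*(117/2276711) = 606411/2276711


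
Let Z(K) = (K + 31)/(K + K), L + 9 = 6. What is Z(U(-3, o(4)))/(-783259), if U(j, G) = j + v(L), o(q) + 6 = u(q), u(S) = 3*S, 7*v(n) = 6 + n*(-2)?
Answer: 104/7049331 ≈ 1.4753e-5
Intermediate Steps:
L = -3 (L = -9 + 6 = -3)
v(n) = 6/7 - 2*n/7 (v(n) = (6 + n*(-2))/7 = (6 - 2*n)/7 = 6/7 - 2*n/7)
o(q) = -6 + 3*q
U(j, G) = 12/7 + j (U(j, G) = j + (6/7 - 2/7*(-3)) = j + (6/7 + 6/7) = j + 12/7 = 12/7 + j)
Z(K) = (31 + K)/(2*K) (Z(K) = (31 + K)/((2*K)) = (31 + K)*(1/(2*K)) = (31 + K)/(2*K))
Z(U(-3, o(4)))/(-783259) = ((31 + (12/7 - 3))/(2*(12/7 - 3)))/(-783259) = ((31 - 9/7)/(2*(-9/7)))*(-1/783259) = ((½)*(-7/9)*(208/7))*(-1/783259) = -104/9*(-1/783259) = 104/7049331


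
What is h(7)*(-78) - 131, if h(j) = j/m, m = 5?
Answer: -1201/5 ≈ -240.20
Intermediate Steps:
h(j) = j/5
h(7)*(-78) - 131 = ((1/5)*7)*(-78) - 131 = (7/5)*(-78) - 131 = -546/5 - 131 = -1201/5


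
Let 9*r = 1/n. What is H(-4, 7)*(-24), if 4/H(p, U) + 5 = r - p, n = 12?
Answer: 10368/107 ≈ 96.897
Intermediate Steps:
r = 1/108 (r = (⅑)/12 = (⅑)*(1/12) = 1/108 ≈ 0.0092593)
H(p, U) = 4/(-539/108 - p) (H(p, U) = 4/(-5 + (1/108 - p)) = 4/(-539/108 - p))
H(-4, 7)*(-24) = -432/(539 + 108*(-4))*(-24) = -432/(539 - 432)*(-24) = -432/107*(-24) = 10368/107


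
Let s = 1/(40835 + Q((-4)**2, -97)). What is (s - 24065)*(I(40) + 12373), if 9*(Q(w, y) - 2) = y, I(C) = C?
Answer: -109760057419703/367436 ≈ -2.9872e+8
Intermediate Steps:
Q(w, y) = 2 + y/9
s = 9/367436 (s = 1/(40835 + (2 + (1/9)*(-97))) = 1/(40835 + (2 - 97/9)) = 1/(40835 - 79/9) = 1/(367436/9) = 9/367436 ≈ 2.4494e-5)
(s - 24065)*(I(40) + 12373) = (9/367436 - 24065)*(40 + 12373) = -8842347331/367436*12413 = -109760057419703/367436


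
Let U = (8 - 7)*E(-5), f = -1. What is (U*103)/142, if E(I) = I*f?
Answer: 515/142 ≈ 3.6268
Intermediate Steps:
E(I) = -I (E(I) = I*(-1) = -I)
U = 5 (U = (8 - 7)*(-1*(-5)) = 1*5 = 5)
(U*103)/142 = (5*103)/142 = 515*(1/142) = 515/142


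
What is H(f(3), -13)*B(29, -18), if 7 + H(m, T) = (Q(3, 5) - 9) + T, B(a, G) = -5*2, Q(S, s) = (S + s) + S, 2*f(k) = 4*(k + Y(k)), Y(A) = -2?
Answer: 180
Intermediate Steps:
f(k) = -4 + 2*k (f(k) = (4*(k - 2))/2 = (4*(-2 + k))/2 = (-8 + 4*k)/2 = -4 + 2*k)
Q(S, s) = s + 2*S
B(a, G) = -10
H(m, T) = -5 + T (H(m, T) = -7 + (((5 + 2*3) - 9) + T) = -7 + (((5 + 6) - 9) + T) = -7 + ((11 - 9) + T) = -7 + (2 + T) = -5 + T)
H(f(3), -13)*B(29, -18) = (-5 - 13)*(-10) = -18*(-10) = 180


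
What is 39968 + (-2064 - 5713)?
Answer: 32191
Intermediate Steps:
39968 + (-2064 - 5713) = 39968 - 7777 = 32191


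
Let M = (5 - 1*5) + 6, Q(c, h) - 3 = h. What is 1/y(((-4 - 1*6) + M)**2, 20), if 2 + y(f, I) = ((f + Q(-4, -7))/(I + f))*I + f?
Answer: 3/62 ≈ 0.048387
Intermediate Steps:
Q(c, h) = 3 + h
M = 6 (M = (5 - 5) + 6 = 0 + 6 = 6)
y(f, I) = -2 + f + I*(-4 + f)/(I + f) (y(f, I) = -2 + (((f + (3 - 7))/(I + f))*I + f) = -2 + (((f - 4)/(I + f))*I + f) = -2 + (((-4 + f)/(I + f))*I + f) = -2 + (I*(-4 + f)/(I + f) + f) = -2 + (f + I*(-4 + f)/(I + f)) = -2 + f + I*(-4 + f)/(I + f))
1/y(((-4 - 1*6) + M)**2, 20) = 1/(((((-4 - 1*6) + 6)**2)**2 - 6*20 - 2*((-4 - 1*6) + 6)**2 + 2*20*((-4 - 1*6) + 6)**2)/(20 + ((-4 - 1*6) + 6)**2)) = 1/(((((-4 - 6) + 6)**2)**2 - 120 - 2*((-4 - 6) + 6)**2 + 2*20*((-4 - 6) + 6)**2)/(20 + ((-4 - 6) + 6)**2)) = 1/((((-10 + 6)**2)**2 - 120 - 2*(-10 + 6)**2 + 2*20*(-10 + 6)**2)/(20 + (-10 + 6)**2)) = 1/((((-4)**2)**2 - 120 - 2*(-4)**2 + 2*20*(-4)**2)/(20 + (-4)**2)) = 1/((16**2 - 120 - 2*16 + 2*20*16)/(20 + 16)) = 1/((256 - 120 - 32 + 640)/36) = 1/((1/36)*744) = 1/(62/3) = 3/62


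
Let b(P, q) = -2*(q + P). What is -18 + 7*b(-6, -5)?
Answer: 136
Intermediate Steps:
b(P, q) = -2*P - 2*q (b(P, q) = -2*(P + q) = -(2*P + 2*q) = -2*P - 2*q)
-18 + 7*b(-6, -5) = -18 + 7*(-2*(-6) - 2*(-5)) = -18 + 7*(12 + 10) = -18 + 7*22 = -18 + 154 = 136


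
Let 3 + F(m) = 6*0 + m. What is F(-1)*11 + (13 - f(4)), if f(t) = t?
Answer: -35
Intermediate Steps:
F(m) = -3 + m (F(m) = -3 + (6*0 + m) = -3 + (0 + m) = -3 + m)
F(-1)*11 + (13 - f(4)) = (-3 - 1)*11 + (13 - 1*4) = -4*11 + (13 - 4) = -44 + 9 = -35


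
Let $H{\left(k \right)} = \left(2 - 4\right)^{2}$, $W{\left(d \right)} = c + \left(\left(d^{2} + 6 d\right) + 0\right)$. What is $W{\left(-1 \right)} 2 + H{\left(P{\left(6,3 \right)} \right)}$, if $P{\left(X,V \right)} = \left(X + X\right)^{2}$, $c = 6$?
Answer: $6$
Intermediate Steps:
$P{\left(X,V \right)} = 4 X^{2}$ ($P{\left(X,V \right)} = \left(2 X\right)^{2} = 4 X^{2}$)
$W{\left(d \right)} = 6 + d^{2} + 6 d$ ($W{\left(d \right)} = 6 + \left(\left(d^{2} + 6 d\right) + 0\right) = 6 + \left(d^{2} + 6 d\right) = 6 + d^{2} + 6 d$)
$H{\left(k \right)} = 4$ ($H{\left(k \right)} = \left(-2\right)^{2} = 4$)
$W{\left(-1 \right)} 2 + H{\left(P{\left(6,3 \right)} \right)} = \left(6 + \left(-1\right)^{2} + 6 \left(-1\right)\right) 2 + 4 = \left(6 + 1 - 6\right) 2 + 4 = 1 \cdot 2 + 4 = 2 + 4 = 6$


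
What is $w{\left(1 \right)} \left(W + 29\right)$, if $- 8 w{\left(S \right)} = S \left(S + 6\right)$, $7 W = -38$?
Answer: $- \frac{165}{8} \approx -20.625$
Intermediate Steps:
$W = - \frac{38}{7}$ ($W = \frac{1}{7} \left(-38\right) = - \frac{38}{7} \approx -5.4286$)
$w{\left(S \right)} = - \frac{S \left(6 + S\right)}{8}$ ($w{\left(S \right)} = - \frac{S \left(S + 6\right)}{8} = - \frac{S \left(6 + S\right)}{8}$)
$w{\left(1 \right)} \left(W + 29\right) = \left(- \frac{1}{8}\right) 1 \left(6 + 1\right) \left(- \frac{38}{7} + 29\right) = \left(- \frac{1}{8}\right) 1 \cdot 7 \cdot \frac{165}{7} = \left(- \frac{7}{8}\right) \frac{165}{7} = - \frac{165}{8}$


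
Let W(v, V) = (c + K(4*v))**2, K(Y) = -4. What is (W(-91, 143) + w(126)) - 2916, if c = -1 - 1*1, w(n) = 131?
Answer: -2749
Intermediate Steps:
c = -2 (c = -1 - 1 = -2)
W(v, V) = 36 (W(v, V) = (-2 - 4)**2 = (-6)**2 = 36)
(W(-91, 143) + w(126)) - 2916 = (36 + 131) - 2916 = 167 - 2916 = -2749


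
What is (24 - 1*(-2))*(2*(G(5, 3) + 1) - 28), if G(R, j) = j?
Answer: -520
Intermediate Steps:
(24 - 1*(-2))*(2*(G(5, 3) + 1) - 28) = (24 - 1*(-2))*(2*(3 + 1) - 28) = (24 + 2)*(2*4 - 28) = 26*(8 - 28) = 26*(-20) = -520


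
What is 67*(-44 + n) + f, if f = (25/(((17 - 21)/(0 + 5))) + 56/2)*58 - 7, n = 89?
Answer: 5639/2 ≈ 2819.5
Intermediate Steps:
f = -391/2 (f = (25/((-4/5)) + 56*(½))*58 - 7 = (25/((-4*⅕)) + 28)*58 - 7 = (25/(-⅘) + 28)*58 - 7 = (25*(-5/4) + 28)*58 - 7 = (-125/4 + 28)*58 - 7 = -13/4*58 - 7 = -377/2 - 7 = -391/2 ≈ -195.50)
67*(-44 + n) + f = 67*(-44 + 89) - 391/2 = 67*45 - 391/2 = 3015 - 391/2 = 5639/2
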